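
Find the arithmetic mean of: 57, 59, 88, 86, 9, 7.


Sum = 57 + 59 + 88 + 86 + 9 + 7 = 306
n = 6
Mean = 306/6 = 51.0000

Mean = 51.0000


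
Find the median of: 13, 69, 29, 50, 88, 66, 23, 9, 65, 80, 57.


Sorted: 9, 13, 23, 29, 50, 57, 65, 66, 69, 80, 88
n = 11 (odd)
Middle value = 57

Median = 57


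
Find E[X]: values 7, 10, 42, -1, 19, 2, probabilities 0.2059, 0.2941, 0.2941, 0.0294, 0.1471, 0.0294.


E[X] = 7*0.2059 + 10*0.2941 + 42*0.2941 - 1*0.0294 + 19*0.1471 + 2*0.0294
= 1.4413 + 2.9410 + 12.3522 - 0.0294 + 2.7949 + 0.0588
= 19.5588

E[X] = 19.5588


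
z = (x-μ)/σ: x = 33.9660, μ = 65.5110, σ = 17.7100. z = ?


z = (33.9660 - 65.5110)/17.7100
= -31.5450/17.7100
= -1.7812

z = -1.7812


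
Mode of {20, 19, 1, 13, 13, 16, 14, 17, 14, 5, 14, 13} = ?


Frequencies: 1:1, 5:1, 13:3, 14:3, 16:1, 17:1, 19:1, 20:1
Max frequency = 3
Mode = 13, 14

Mode = 13, 14


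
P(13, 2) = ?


P(13,2) = 13!/11!
= 6227020800/39916800
= 156

P(13,2) = 156


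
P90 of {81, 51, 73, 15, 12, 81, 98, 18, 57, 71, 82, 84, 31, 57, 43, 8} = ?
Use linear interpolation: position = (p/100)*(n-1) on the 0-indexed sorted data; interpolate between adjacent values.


Sorted: 8, 12, 15, 18, 31, 43, 51, 57, 57, 71, 73, 81, 81, 82, 84, 98
n = 16
Index = 90/100 * 15 = 13.5000
Lower = data[13] = 82, Upper = data[14] = 84
P90 = 82 + 0.5000*(2) = 83.0000

P90 = 83.0000


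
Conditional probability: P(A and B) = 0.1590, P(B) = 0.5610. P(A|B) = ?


P(A|B) = 0.1590/0.5610 = 0.2834

P(A|B) = 0.2834


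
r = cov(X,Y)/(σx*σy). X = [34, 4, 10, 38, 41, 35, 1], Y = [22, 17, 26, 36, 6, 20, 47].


Mean X = 23.2857, Mean Y = 24.8571
SD X = 16.157389, SD Y = 12.333793
Cov = -87.816327
r = -87.816327/(16.157389*12.333793) = -0.4407

r = -0.4407


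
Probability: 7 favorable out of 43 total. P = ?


P = 7/43 = 0.1628

P = 0.1628


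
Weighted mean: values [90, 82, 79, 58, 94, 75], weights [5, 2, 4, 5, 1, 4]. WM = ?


Numerator = 90*5 + 82*2 + 79*4 + 58*5 + 94*1 + 75*4 = 1614
Denominator = 5 + 2 + 4 + 5 + 1 + 4 = 21
WM = 1614/21 = 76.8571

WM = 76.8571


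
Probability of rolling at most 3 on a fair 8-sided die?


Favorable outcomes (roll ≤ 3): 3
Total outcomes = 8
P = 3/8 = 0.3750

P = 0.3750


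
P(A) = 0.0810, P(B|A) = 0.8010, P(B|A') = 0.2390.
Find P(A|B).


P(B) = P(B|A)*P(A) + P(B|A')*P(A')
= 0.8010*0.0810 + 0.2390*0.9190
= 0.064881 + 0.219641 = 0.284522
P(A|B) = 0.064881/0.284522 = 0.2280

P(A|B) = 0.2280


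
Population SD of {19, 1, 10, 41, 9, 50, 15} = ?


Mean = 20.7143
Variance = 277.9184
SD = sqrt(277.9184) = 16.6709

SD = 16.6709


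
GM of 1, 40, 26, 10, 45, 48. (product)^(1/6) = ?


Product = 1 × 40 × 26 × 10 × 45 × 48 = 22464000
GM = 22464000^(1/6) = 16.7976

GM = 16.7976


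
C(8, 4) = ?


C(8,4) = 8!/(4! × 4!)
= 40320/(24 × 24)
= 70

C(8,4) = 70


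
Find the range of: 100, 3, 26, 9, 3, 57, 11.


Max = 100, Min = 3
Range = 100 - 3 = 97

Range = 97


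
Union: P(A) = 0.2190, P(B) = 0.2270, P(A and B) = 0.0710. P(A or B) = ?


P(A∪B) = 0.2190 + 0.2270 - 0.0710
= 0.4460 - 0.0710
= 0.3750

P(A∪B) = 0.3750


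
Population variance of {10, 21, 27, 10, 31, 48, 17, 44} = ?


Mean = 26.0000
Squared deviations: 256.0000, 25.0000, 1.0000, 256.0000, 25.0000, 484.0000, 81.0000, 324.0000
Sum = 1452.0000
Variance = 1452.0000/8 = 181.5000

Variance = 181.5000


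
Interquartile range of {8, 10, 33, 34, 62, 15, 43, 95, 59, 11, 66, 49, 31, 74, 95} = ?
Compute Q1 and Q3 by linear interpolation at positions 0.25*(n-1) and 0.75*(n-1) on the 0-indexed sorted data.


Sorted: 8, 10, 11, 15, 31, 33, 34, 43, 49, 59, 62, 66, 74, 95, 95
Q1 (25th %ile) = 23.0000
Q3 (75th %ile) = 64.0000
IQR = 64.0000 - 23.0000 = 41.0000

IQR = 41.0000


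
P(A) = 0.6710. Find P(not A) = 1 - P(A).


P(not A) = 1 - 0.6710 = 0.3290

P(not A) = 0.3290


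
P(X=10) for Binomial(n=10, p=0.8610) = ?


C(10,10) = 1
p^10 = 0.223888
(1-p)^0 = 1.000000
P = 1 * 0.223888 * 1.000000 = 0.2239

P(X=10) = 0.2239


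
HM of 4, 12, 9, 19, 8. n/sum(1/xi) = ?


Sum of reciprocals = 1/4 + 1/12 + 1/9 + 1/19 + 1/8 = 0.622076
HM = 5/0.622076 = 8.0376

HM = 8.0376


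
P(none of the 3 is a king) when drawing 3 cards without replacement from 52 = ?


P(no kings) = (48/52) × (47/51) × (46/50)
= 0.7826

P = 0.7826


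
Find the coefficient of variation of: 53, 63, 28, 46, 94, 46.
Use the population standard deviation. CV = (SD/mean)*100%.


Mean = 55.0000
SD = 20.3306
CV = (20.3306/55.0000)*100 = 36.9647%

CV = 36.9647%


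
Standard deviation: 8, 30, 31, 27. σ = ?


Mean = 24.0000
Variance = 87.5000
SD = sqrt(87.5000) = 9.3541

SD = 9.3541


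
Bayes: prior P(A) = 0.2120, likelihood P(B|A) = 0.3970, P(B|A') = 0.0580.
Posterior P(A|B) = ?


P(B) = P(B|A)*P(A) + P(B|A')*P(A')
= 0.3970*0.2120 + 0.0580*0.7880
= 0.084164 + 0.045704 = 0.129868
P(A|B) = 0.084164/0.129868 = 0.6481

P(A|B) = 0.6481


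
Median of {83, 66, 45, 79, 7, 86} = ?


Sorted: 7, 45, 66, 79, 83, 86
n = 6 (even)
Middle values: 66 and 79
Median = (66+79)/2 = 72.5000

Median = 72.5000


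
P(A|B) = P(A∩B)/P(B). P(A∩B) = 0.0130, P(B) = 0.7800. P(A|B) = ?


P(A|B) = 0.0130/0.7800 = 0.0167

P(A|B) = 0.0167


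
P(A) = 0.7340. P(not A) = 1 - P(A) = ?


P(not A) = 1 - 0.7340 = 0.2660

P(not A) = 0.2660


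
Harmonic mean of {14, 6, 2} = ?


Sum of reciprocals = 1/14 + 1/6 + 1/2 = 0.738095
HM = 3/0.738095 = 4.0645

HM = 4.0645


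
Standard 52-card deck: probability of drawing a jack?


4 jacks in 52 cards
P = 4/52 = 0.0769

P = 0.0769


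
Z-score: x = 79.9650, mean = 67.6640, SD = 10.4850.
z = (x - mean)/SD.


z = (79.9650 - 67.6640)/10.4850
= 12.3010/10.4850
= 1.1732

z = 1.1732


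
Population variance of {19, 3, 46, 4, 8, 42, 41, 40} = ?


Mean = 25.3750
Squared deviations: 40.6406, 500.6406, 425.3906, 456.8906, 301.8906, 276.3906, 244.1406, 213.8906
Sum = 2459.8750
Variance = 2459.8750/8 = 307.4844

Variance = 307.4844


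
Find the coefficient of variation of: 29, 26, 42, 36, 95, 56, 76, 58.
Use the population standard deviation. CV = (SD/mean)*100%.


Mean = 52.2500
SD = 22.4653
CV = (22.4653/52.2500)*100 = 42.9957%

CV = 42.9957%


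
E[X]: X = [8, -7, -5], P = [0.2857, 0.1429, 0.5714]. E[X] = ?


E[X] = 8*0.2857 - 7*0.1429 - 5*0.5714
= 2.2856 - 1.0003 - 2.8570
= -1.5717

E[X] = -1.5717


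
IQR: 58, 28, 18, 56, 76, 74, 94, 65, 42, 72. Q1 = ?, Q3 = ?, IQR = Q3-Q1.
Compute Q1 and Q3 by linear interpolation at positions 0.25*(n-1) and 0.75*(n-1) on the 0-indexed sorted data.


Sorted: 18, 28, 42, 56, 58, 65, 72, 74, 76, 94
Q1 (25th %ile) = 45.5000
Q3 (75th %ile) = 73.5000
IQR = 73.5000 - 45.5000 = 28.0000

IQR = 28.0000


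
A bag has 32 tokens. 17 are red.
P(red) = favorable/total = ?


P = 17/32 = 0.5312

P = 0.5312


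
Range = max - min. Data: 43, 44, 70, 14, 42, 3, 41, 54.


Max = 70, Min = 3
Range = 70 - 3 = 67

Range = 67


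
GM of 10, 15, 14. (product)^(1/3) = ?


Product = 10 × 15 × 14 = 2100
GM = 2100^(1/3) = 12.8058

GM = 12.8058


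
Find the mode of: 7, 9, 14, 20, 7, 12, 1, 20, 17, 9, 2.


Frequencies: 1:1, 2:1, 7:2, 9:2, 12:1, 14:1, 17:1, 20:2
Max frequency = 2
Mode = 7, 9, 20

Mode = 7, 9, 20


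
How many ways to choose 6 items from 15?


C(15,6) = 15!/(6! × 9!)
= 1307674368000/(720 × 362880)
= 5005

C(15,6) = 5005


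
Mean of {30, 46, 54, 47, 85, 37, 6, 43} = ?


Sum = 30 + 46 + 54 + 47 + 85 + 37 + 6 + 43 = 348
n = 8
Mean = 348/8 = 43.5000

Mean = 43.5000


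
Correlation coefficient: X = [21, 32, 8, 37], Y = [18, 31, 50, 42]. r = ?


Mean X = 24.5000, Mean Y = 35.2500
SD X = 11.146748, SD Y = 12.028612
Cov = -32.625000
r = -32.625000/(11.146748*12.028612) = -0.2433

r = -0.2433


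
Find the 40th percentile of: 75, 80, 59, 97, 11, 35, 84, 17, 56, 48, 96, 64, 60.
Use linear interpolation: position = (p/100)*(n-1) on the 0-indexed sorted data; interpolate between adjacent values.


Sorted: 11, 17, 35, 48, 56, 59, 60, 64, 75, 80, 84, 96, 97
n = 13
Index = 40/100 * 12 = 4.8000
Lower = data[4] = 56, Upper = data[5] = 59
P40 = 56 + 0.8000*(3) = 58.4000

P40 = 58.4000


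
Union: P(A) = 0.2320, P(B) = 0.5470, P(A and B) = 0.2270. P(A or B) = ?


P(A∪B) = 0.2320 + 0.5470 - 0.2270
= 0.7790 - 0.2270
= 0.5520

P(A∪B) = 0.5520


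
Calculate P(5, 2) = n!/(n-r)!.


P(5,2) = 5!/3!
= 120/6
= 20

P(5,2) = 20


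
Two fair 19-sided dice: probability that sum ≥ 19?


Total outcomes = 19×19 = 361
Favorable (sum ≥ 19): 208
P = 208/361 = 0.5762

P = 0.5762


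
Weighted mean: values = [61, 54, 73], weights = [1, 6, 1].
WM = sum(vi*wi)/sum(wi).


Numerator = 61*1 + 54*6 + 73*1 = 458
Denominator = 1 + 6 + 1 = 8
WM = 458/8 = 57.2500

WM = 57.2500


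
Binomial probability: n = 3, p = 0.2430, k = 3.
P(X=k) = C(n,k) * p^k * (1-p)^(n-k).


C(3,3) = 1
p^3 = 0.014349
(1-p)^0 = 1.000000
P = 1 * 0.014349 * 1.000000 = 0.0143

P(X=3) = 0.0143


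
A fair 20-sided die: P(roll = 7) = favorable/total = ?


Favorable outcomes (roll = 7): 1
Total outcomes = 20
P = 1/20 = 0.0500

P = 0.0500


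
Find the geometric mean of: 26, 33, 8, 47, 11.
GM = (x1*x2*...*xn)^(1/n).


Product = 26 × 33 × 8 × 47 × 11 = 3548688
GM = 3548688^(1/5) = 20.4180

GM = 20.4180


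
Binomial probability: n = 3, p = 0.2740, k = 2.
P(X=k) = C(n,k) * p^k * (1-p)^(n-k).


C(3,2) = 3
p^2 = 0.075076
(1-p)^1 = 0.726000
P = 3 * 0.075076 * 0.726000 = 0.1635

P(X=2) = 0.1635


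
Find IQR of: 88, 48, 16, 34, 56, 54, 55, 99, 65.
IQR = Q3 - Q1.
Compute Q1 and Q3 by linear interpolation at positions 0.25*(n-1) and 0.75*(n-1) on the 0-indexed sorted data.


Sorted: 16, 34, 48, 54, 55, 56, 65, 88, 99
Q1 (25th %ile) = 48.0000
Q3 (75th %ile) = 65.0000
IQR = 65.0000 - 48.0000 = 17.0000

IQR = 17.0000


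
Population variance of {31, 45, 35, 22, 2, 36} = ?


Mean = 28.5000
Squared deviations: 6.2500, 272.2500, 42.2500, 42.2500, 702.2500, 56.2500
Sum = 1121.5000
Variance = 1121.5000/6 = 186.9167

Variance = 186.9167


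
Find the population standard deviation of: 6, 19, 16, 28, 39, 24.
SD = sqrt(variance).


Mean = 22.0000
Variance = 105.0000
SD = sqrt(105.0000) = 10.2470

SD = 10.2470


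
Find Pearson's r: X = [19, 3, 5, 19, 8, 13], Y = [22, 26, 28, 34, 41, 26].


Mean X = 11.1667, Mean Y = 29.5000
SD X = 6.335526, SD Y = 6.264982
Cov = -4.750000
r = -4.750000/(6.335526*6.264982) = -0.1197

r = -0.1197


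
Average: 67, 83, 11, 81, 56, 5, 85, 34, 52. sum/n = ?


Sum = 67 + 83 + 11 + 81 + 56 + 5 + 85 + 34 + 52 = 474
n = 9
Mean = 474/9 = 52.6667

Mean = 52.6667


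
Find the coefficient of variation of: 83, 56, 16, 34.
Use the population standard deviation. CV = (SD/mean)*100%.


Mean = 47.2500
SD = 25.0337
CV = (25.0337/47.2500)*100 = 52.9814%

CV = 52.9814%


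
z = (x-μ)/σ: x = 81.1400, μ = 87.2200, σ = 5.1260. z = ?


z = (81.1400 - 87.2200)/5.1260
= -6.0800/5.1260
= -1.1861

z = -1.1861


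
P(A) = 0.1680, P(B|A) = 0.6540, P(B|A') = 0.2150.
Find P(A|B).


P(B) = P(B|A)*P(A) + P(B|A')*P(A')
= 0.6540*0.1680 + 0.2150*0.8320
= 0.109872 + 0.178880 = 0.288752
P(A|B) = 0.109872/0.288752 = 0.3805

P(A|B) = 0.3805


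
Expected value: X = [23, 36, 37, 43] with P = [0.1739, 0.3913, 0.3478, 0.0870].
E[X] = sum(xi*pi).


E[X] = 23*0.1739 + 36*0.3913 + 37*0.3478 + 43*0.0870
= 3.9997 + 14.0868 + 12.8686 + 3.7410
= 34.6961

E[X] = 34.6961


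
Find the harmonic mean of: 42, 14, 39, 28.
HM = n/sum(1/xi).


Sum of reciprocals = 1/42 + 1/14 + 1/39 + 1/28 = 0.156593
HM = 4/0.156593 = 25.5439

HM = 25.5439


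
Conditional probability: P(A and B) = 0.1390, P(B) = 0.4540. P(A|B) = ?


P(A|B) = 0.1390/0.4540 = 0.3062

P(A|B) = 0.3062


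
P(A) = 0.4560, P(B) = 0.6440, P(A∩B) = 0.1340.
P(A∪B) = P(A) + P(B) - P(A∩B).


P(A∪B) = 0.4560 + 0.6440 - 0.1340
= 1.1000 - 0.1340
= 0.9660

P(A∪B) = 0.9660


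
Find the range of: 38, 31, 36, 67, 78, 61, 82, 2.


Max = 82, Min = 2
Range = 82 - 2 = 80

Range = 80


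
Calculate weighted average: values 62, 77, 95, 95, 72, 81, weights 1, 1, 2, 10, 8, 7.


Numerator = 62*1 + 77*1 + 95*2 + 95*10 + 72*8 + 81*7 = 2422
Denominator = 1 + 1 + 2 + 10 + 8 + 7 = 29
WM = 2422/29 = 83.5172

WM = 83.5172


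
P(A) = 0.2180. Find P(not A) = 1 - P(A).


P(not A) = 1 - 0.2180 = 0.7820

P(not A) = 0.7820


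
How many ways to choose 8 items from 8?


C(8,8) = 8!/(8! × 0!)
= 40320/(40320 × 1)
= 1

C(8,8) = 1


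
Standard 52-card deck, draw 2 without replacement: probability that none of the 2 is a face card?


P(no face cards) = (40/52) × (39/51)
= 0.5882

P = 0.5882


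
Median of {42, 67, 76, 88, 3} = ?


Sorted: 3, 42, 67, 76, 88
n = 5 (odd)
Middle value = 67

Median = 67


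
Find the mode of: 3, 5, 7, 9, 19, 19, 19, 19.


Frequencies: 3:1, 5:1, 7:1, 9:1, 19:4
Max frequency = 4
Mode = 19

Mode = 19


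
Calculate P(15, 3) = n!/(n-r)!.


P(15,3) = 15!/12!
= 1307674368000/479001600
= 2730

P(15,3) = 2730


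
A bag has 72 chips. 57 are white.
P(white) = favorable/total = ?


P = 57/72 = 0.7917

P = 0.7917


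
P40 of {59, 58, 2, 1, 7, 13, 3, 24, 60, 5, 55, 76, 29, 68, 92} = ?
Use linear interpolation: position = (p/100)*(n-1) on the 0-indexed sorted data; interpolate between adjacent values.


Sorted: 1, 2, 3, 5, 7, 13, 24, 29, 55, 58, 59, 60, 68, 76, 92
n = 15
Index = 40/100 * 14 = 5.6000
Lower = data[5] = 13, Upper = data[6] = 24
P40 = 13 + 0.6000*(11) = 19.6000

P40 = 19.6000


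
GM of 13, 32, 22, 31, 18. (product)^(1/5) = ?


Product = 13 × 32 × 22 × 31 × 18 = 5106816
GM = 5106816^(1/5) = 21.9599

GM = 21.9599


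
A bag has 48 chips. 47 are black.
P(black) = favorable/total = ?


P = 47/48 = 0.9792

P = 0.9792


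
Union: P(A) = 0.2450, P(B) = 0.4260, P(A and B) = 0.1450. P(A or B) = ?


P(A∪B) = 0.2450 + 0.4260 - 0.1450
= 0.6710 - 0.1450
= 0.5260

P(A∪B) = 0.5260


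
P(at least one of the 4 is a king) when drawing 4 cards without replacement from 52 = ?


P(at least one) = 1 - P(none)
P(none) = (48/52) × (47/51) × (46/50) × (45/49) = 0.718737
P(at least one) = 1 - 0.718737 = 0.2813

P = 0.2813


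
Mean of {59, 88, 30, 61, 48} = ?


Sum = 59 + 88 + 30 + 61 + 48 = 286
n = 5
Mean = 286/5 = 57.2000

Mean = 57.2000


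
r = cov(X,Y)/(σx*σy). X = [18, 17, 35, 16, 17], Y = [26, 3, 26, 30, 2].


Mean X = 20.6000, Mean Y = 17.4000
SD X = 7.227724, SD Y = 12.257243
Cov = 30.160000
r = 30.160000/(7.227724*12.257243) = 0.3404

r = 0.3404


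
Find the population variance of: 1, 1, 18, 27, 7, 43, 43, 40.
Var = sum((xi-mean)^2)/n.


Mean = 22.5000
Squared deviations: 462.2500, 462.2500, 20.2500, 20.2500, 240.2500, 420.2500, 420.2500, 306.2500
Sum = 2352.0000
Variance = 2352.0000/8 = 294.0000

Variance = 294.0000


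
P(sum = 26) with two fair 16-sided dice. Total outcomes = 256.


Total outcomes = 16×16 = 256
Favorable (sum = 26): 7
P = 7/256 = 0.0273

P = 0.0273


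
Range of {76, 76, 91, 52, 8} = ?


Max = 91, Min = 8
Range = 91 - 8 = 83

Range = 83


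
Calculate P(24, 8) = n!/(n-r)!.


P(24,8) = 24!/16!
= 620448401733239439360000/20922789888000
= 29654190720

P(24,8) = 29654190720


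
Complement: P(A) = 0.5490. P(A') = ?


P(not A) = 1 - 0.5490 = 0.4510

P(not A) = 0.4510


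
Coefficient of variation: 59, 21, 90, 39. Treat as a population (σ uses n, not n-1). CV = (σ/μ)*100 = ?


Mean = 52.2500
SD = 25.6064
CV = (25.6064/52.2500)*100 = 49.0075%

CV = 49.0075%


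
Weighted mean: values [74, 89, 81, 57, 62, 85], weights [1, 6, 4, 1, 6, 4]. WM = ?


Numerator = 74*1 + 89*6 + 81*4 + 57*1 + 62*6 + 85*4 = 1701
Denominator = 1 + 6 + 4 + 1 + 6 + 4 = 22
WM = 1701/22 = 77.3182

WM = 77.3182


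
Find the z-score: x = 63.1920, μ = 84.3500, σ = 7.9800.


z = (63.1920 - 84.3500)/7.9800
= -21.1580/7.9800
= -2.6514

z = -2.6514


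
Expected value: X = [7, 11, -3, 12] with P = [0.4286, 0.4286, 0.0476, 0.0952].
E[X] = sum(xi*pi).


E[X] = 7*0.4286 + 11*0.4286 - 3*0.0476 + 12*0.0952
= 3.0002 + 4.7146 - 0.1428 + 1.1424
= 8.7144

E[X] = 8.7144


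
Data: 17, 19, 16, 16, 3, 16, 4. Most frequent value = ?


Frequencies: 3:1, 4:1, 16:3, 17:1, 19:1
Max frequency = 3
Mode = 16

Mode = 16


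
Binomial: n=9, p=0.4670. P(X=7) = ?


C(9,7) = 36
p^7 = 0.004844
(1-p)^2 = 0.284089
P = 36 * 0.004844 * 0.284089 = 0.0495

P(X=7) = 0.0495


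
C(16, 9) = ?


C(16,9) = 16!/(9! × 7!)
= 20922789888000/(362880 × 5040)
= 11440

C(16,9) = 11440


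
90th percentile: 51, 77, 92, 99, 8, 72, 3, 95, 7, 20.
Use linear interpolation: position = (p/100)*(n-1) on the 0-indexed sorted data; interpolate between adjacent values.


Sorted: 3, 7, 8, 20, 51, 72, 77, 92, 95, 99
n = 10
Index = 90/100 * 9 = 8.1000
Lower = data[8] = 95, Upper = data[9] = 99
P90 = 95 + 0.1000*(4) = 95.4000

P90 = 95.4000


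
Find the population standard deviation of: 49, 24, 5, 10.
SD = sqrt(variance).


Mean = 22.0000
Variance = 291.5000
SD = sqrt(291.5000) = 17.0734

SD = 17.0734


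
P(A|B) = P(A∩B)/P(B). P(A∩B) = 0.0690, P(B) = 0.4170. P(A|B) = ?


P(A|B) = 0.0690/0.4170 = 0.1655

P(A|B) = 0.1655


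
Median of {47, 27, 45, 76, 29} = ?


Sorted: 27, 29, 45, 47, 76
n = 5 (odd)
Middle value = 45

Median = 45


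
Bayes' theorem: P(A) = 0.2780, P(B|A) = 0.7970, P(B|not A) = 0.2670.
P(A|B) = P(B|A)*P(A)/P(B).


P(B) = P(B|A)*P(A) + P(B|A')*P(A')
= 0.7970*0.2780 + 0.2670*0.7220
= 0.221566 + 0.192774 = 0.414340
P(A|B) = 0.221566/0.414340 = 0.5347

P(A|B) = 0.5347


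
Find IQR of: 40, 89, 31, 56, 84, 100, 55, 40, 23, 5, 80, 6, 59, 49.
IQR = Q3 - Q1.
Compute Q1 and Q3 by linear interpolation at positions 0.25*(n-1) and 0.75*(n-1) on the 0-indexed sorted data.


Sorted: 5, 6, 23, 31, 40, 40, 49, 55, 56, 59, 80, 84, 89, 100
Q1 (25th %ile) = 33.2500
Q3 (75th %ile) = 74.7500
IQR = 74.7500 - 33.2500 = 41.5000

IQR = 41.5000


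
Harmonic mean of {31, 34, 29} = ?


Sum of reciprocals = 1/31 + 1/34 + 1/29 = 0.096153
HM = 3/0.096153 = 31.2004

HM = 31.2004


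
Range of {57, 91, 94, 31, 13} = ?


Max = 94, Min = 13
Range = 94 - 13 = 81

Range = 81


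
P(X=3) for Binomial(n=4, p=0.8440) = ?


C(4,3) = 4
p^3 = 0.601212
(1-p)^1 = 0.156000
P = 4 * 0.601212 * 0.156000 = 0.3752

P(X=3) = 0.3752


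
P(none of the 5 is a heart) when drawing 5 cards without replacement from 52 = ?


P(no hearts) = (39/52) × (38/51) × (37/50) × (36/49) × (35/48)
= 0.2215

P = 0.2215


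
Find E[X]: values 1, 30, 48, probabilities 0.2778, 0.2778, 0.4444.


E[X] = 1*0.2778 + 30*0.2778 + 48*0.4444
= 0.2778 + 8.3340 + 21.3312
= 29.9430

E[X] = 29.9430


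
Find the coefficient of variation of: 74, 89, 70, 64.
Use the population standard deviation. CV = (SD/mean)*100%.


Mean = 74.2500
SD = 9.2297
CV = (9.2297/74.2500)*100 = 12.4306%

CV = 12.4306%


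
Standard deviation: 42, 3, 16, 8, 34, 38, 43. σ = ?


Mean = 26.2857
Variance = 243.6327
SD = sqrt(243.6327) = 15.6087

SD = 15.6087


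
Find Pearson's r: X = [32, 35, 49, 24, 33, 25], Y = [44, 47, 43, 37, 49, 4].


Mean X = 33.0000, Mean Y = 37.3333
SD X = 8.225975, SD Y = 15.369523
Cov = 62.166667
r = 62.166667/(8.225975*15.369523) = 0.4917

r = 0.4917


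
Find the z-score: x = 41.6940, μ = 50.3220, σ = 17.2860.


z = (41.6940 - 50.3220)/17.2860
= -8.6280/17.2860
= -0.4991

z = -0.4991


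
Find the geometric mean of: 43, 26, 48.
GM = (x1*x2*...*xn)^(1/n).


Product = 43 × 26 × 48 = 53664
GM = 53664^(1/3) = 37.7191

GM = 37.7191


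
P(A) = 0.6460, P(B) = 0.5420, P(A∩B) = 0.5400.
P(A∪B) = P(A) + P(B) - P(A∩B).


P(A∪B) = 0.6460 + 0.5420 - 0.5400
= 1.1880 - 0.5400
= 0.6480

P(A∪B) = 0.6480


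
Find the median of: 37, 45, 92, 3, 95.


Sorted: 3, 37, 45, 92, 95
n = 5 (odd)
Middle value = 45

Median = 45


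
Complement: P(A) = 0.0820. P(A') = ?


P(not A) = 1 - 0.0820 = 0.9180

P(not A) = 0.9180


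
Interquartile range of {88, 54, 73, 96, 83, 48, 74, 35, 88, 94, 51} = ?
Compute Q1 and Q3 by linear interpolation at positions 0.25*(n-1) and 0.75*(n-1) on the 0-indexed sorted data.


Sorted: 35, 48, 51, 54, 73, 74, 83, 88, 88, 94, 96
Q1 (25th %ile) = 52.5000
Q3 (75th %ile) = 88.0000
IQR = 88.0000 - 52.5000 = 35.5000

IQR = 35.5000


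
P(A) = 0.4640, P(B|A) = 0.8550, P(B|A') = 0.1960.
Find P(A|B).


P(B) = P(B|A)*P(A) + P(B|A')*P(A')
= 0.8550*0.4640 + 0.1960*0.5360
= 0.396720 + 0.105056 = 0.501776
P(A|B) = 0.396720/0.501776 = 0.7906

P(A|B) = 0.7906


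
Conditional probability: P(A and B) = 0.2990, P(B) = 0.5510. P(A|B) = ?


P(A|B) = 0.2990/0.5510 = 0.5426

P(A|B) = 0.5426


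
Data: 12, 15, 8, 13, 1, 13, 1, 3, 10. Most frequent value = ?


Frequencies: 1:2, 3:1, 8:1, 10:1, 12:1, 13:2, 15:1
Max frequency = 2
Mode = 1, 13

Mode = 1, 13


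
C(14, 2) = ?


C(14,2) = 14!/(2! × 12!)
= 87178291200/(2 × 479001600)
= 91

C(14,2) = 91


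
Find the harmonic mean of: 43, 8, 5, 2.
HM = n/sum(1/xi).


Sum of reciprocals = 1/43 + 1/8 + 1/5 + 1/2 = 0.848256
HM = 4/0.848256 = 4.7156

HM = 4.7156


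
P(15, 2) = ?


P(15,2) = 15!/13!
= 1307674368000/6227020800
= 210

P(15,2) = 210


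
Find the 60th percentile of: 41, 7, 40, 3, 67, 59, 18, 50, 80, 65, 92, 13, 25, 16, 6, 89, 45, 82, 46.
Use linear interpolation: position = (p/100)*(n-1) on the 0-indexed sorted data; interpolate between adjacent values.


Sorted: 3, 6, 7, 13, 16, 18, 25, 40, 41, 45, 46, 50, 59, 65, 67, 80, 82, 89, 92
n = 19
Index = 60/100 * 18 = 10.8000
Lower = data[10] = 46, Upper = data[11] = 50
P60 = 46 + 0.8000*(4) = 49.2000

P60 = 49.2000


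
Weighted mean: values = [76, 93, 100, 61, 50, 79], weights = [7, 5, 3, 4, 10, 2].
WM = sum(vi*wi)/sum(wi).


Numerator = 76*7 + 93*5 + 100*3 + 61*4 + 50*10 + 79*2 = 2199
Denominator = 7 + 5 + 3 + 4 + 10 + 2 = 31
WM = 2199/31 = 70.9355

WM = 70.9355


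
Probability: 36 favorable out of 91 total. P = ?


P = 36/91 = 0.3956

P = 0.3956


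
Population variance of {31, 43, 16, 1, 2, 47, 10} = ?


Mean = 21.4286
Squared deviations: 91.6122, 465.3265, 29.4694, 417.3265, 377.4694, 653.8980, 130.6122
Sum = 2165.7143
Variance = 2165.7143/7 = 309.3878

Variance = 309.3878


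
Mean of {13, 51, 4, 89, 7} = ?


Sum = 13 + 51 + 4 + 89 + 7 = 164
n = 5
Mean = 164/5 = 32.8000

Mean = 32.8000


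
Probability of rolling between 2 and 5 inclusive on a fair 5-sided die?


Favorable outcomes (2 ≤ roll ≤ 5): 4
Total outcomes = 5
P = 4/5 = 0.8000

P = 0.8000


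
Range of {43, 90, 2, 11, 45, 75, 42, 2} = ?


Max = 90, Min = 2
Range = 90 - 2 = 88

Range = 88


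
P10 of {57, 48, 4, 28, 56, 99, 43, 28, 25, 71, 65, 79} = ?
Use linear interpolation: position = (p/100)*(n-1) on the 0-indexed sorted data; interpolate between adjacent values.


Sorted: 4, 25, 28, 28, 43, 48, 56, 57, 65, 71, 79, 99
n = 12
Index = 10/100 * 11 = 1.1000
Lower = data[1] = 25, Upper = data[2] = 28
P10 = 25 + 0.1000*(3) = 25.3000

P10 = 25.3000


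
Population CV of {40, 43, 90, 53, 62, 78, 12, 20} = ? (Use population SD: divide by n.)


Mean = 49.7500
SD = 25.0736
CV = (25.0736/49.7500)*100 = 50.3993%

CV = 50.3993%


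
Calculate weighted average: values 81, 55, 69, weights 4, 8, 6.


Numerator = 81*4 + 55*8 + 69*6 = 1178
Denominator = 4 + 8 + 6 = 18
WM = 1178/18 = 65.4444

WM = 65.4444


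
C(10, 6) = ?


C(10,6) = 10!/(6! × 4!)
= 3628800/(720 × 24)
= 210

C(10,6) = 210


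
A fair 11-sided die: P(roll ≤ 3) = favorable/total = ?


Favorable outcomes (roll ≤ 3): 3
Total outcomes = 11
P = 3/11 = 0.2727

P = 0.2727


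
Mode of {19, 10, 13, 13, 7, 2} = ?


Frequencies: 2:1, 7:1, 10:1, 13:2, 19:1
Max frequency = 2
Mode = 13

Mode = 13


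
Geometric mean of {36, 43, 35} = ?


Product = 36 × 43 × 35 = 54180
GM = 54180^(1/3) = 37.8396

GM = 37.8396


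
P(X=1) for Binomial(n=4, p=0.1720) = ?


C(4,1) = 4
p^1 = 0.172000
(1-p)^3 = 0.567664
P = 4 * 0.172000 * 0.567664 = 0.3906

P(X=1) = 0.3906


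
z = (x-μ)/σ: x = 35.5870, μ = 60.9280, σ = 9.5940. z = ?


z = (35.5870 - 60.9280)/9.5940
= -25.3410/9.5940
= -2.6413

z = -2.6413


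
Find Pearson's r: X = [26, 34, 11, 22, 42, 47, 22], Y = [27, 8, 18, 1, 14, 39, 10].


Mean X = 29.1429, Mean Y = 16.7143
SD X = 11.642638, SD Y = 11.828709
Cov = 60.755102
r = 60.755102/(11.642638*11.828709) = 0.4412

r = 0.4412


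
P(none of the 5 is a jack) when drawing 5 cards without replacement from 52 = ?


P(no jacks) = (48/52) × (47/51) × (46/50) × (45/49) × (44/48)
= 0.6588

P = 0.6588


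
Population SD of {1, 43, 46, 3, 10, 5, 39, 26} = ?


Mean = 21.6250
Variance = 319.4844
SD = sqrt(319.4844) = 17.8741

SD = 17.8741


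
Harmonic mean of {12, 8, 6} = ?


Sum of reciprocals = 1/12 + 1/8 + 1/6 = 0.375000
HM = 3/0.375000 = 8.0000

HM = 8.0000


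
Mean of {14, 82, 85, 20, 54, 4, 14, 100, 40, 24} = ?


Sum = 14 + 82 + 85 + 20 + 54 + 4 + 14 + 100 + 40 + 24 = 437
n = 10
Mean = 437/10 = 43.7000

Mean = 43.7000


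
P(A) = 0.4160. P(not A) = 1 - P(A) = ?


P(not A) = 1 - 0.4160 = 0.5840

P(not A) = 0.5840


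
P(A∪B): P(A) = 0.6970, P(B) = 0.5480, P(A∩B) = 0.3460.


P(A∪B) = 0.6970 + 0.5480 - 0.3460
= 1.2450 - 0.3460
= 0.8990

P(A∪B) = 0.8990


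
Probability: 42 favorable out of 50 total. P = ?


P = 42/50 = 0.8400

P = 0.8400


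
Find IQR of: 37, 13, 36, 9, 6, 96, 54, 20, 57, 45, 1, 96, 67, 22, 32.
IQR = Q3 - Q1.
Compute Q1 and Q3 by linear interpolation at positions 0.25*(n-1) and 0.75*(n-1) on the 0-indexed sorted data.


Sorted: 1, 6, 9, 13, 20, 22, 32, 36, 37, 45, 54, 57, 67, 96, 96
Q1 (25th %ile) = 16.5000
Q3 (75th %ile) = 55.5000
IQR = 55.5000 - 16.5000 = 39.0000

IQR = 39.0000


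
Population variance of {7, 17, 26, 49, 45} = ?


Mean = 28.8000
Squared deviations: 475.2400, 139.2400, 7.8400, 408.0400, 262.4400
Sum = 1292.8000
Variance = 1292.8000/5 = 258.5600

Variance = 258.5600


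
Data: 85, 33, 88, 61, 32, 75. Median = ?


Sorted: 32, 33, 61, 75, 85, 88
n = 6 (even)
Middle values: 61 and 75
Median = (61+75)/2 = 68.0000

Median = 68.0000


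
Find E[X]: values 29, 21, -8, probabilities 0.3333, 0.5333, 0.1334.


E[X] = 29*0.3333 + 21*0.5333 - 8*0.1334
= 9.6657 + 11.1993 - 1.0672
= 19.7978

E[X] = 19.7978


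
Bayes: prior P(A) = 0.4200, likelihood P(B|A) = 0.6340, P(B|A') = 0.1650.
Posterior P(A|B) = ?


P(B) = P(B|A)*P(A) + P(B|A')*P(A')
= 0.6340*0.4200 + 0.1650*0.5800
= 0.266280 + 0.095700 = 0.361980
P(A|B) = 0.266280/0.361980 = 0.7356

P(A|B) = 0.7356


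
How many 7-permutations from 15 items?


P(15,7) = 15!/8!
= 1307674368000/40320
= 32432400

P(15,7) = 32432400


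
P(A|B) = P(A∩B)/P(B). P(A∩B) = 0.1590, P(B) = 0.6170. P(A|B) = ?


P(A|B) = 0.1590/0.6170 = 0.2577

P(A|B) = 0.2577


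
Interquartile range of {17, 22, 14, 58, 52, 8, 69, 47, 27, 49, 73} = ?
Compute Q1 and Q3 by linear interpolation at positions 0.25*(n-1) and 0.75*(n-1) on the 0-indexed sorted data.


Sorted: 8, 14, 17, 22, 27, 47, 49, 52, 58, 69, 73
Q1 (25th %ile) = 19.5000
Q3 (75th %ile) = 55.0000
IQR = 55.0000 - 19.5000 = 35.5000

IQR = 35.5000


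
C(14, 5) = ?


C(14,5) = 14!/(5! × 9!)
= 87178291200/(120 × 362880)
= 2002

C(14,5) = 2002


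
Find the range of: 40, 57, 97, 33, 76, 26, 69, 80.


Max = 97, Min = 26
Range = 97 - 26 = 71

Range = 71


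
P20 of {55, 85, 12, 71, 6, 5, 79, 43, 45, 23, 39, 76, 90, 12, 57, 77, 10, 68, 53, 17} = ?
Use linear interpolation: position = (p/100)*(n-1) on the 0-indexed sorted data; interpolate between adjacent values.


Sorted: 5, 6, 10, 12, 12, 17, 23, 39, 43, 45, 53, 55, 57, 68, 71, 76, 77, 79, 85, 90
n = 20
Index = 20/100 * 19 = 3.8000
Lower = data[3] = 12, Upper = data[4] = 12
P20 = 12 + 0.8000*(0) = 12.0000

P20 = 12.0000


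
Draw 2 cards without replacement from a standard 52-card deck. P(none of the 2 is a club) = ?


P(no clubs) = (39/52) × (38/51)
= 0.5588

P = 0.5588


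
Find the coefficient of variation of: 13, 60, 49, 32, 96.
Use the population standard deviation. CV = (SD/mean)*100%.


Mean = 50.0000
SD = 27.9643
CV = (27.9643/50.0000)*100 = 55.9285%

CV = 55.9285%


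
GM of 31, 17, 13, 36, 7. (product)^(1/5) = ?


Product = 31 × 17 × 13 × 36 × 7 = 1726452
GM = 1726452^(1/5) = 17.6779

GM = 17.6779


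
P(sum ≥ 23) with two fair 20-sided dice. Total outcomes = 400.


Total outcomes = 20×20 = 400
Favorable (sum ≥ 23): 171
P = 171/400 = 0.4275

P = 0.4275


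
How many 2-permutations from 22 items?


P(22,2) = 22!/20!
= 1124000727777607680000/2432902008176640000
= 462

P(22,2) = 462


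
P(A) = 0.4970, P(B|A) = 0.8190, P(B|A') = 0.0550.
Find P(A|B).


P(B) = P(B|A)*P(A) + P(B|A')*P(A')
= 0.8190*0.4970 + 0.0550*0.5030
= 0.407043 + 0.027665 = 0.434708
P(A|B) = 0.407043/0.434708 = 0.9364

P(A|B) = 0.9364


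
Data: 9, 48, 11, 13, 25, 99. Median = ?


Sorted: 9, 11, 13, 25, 48, 99
n = 6 (even)
Middle values: 13 and 25
Median = (13+25)/2 = 19.0000

Median = 19.0000


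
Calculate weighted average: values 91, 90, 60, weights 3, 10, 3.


Numerator = 91*3 + 90*10 + 60*3 = 1353
Denominator = 3 + 10 + 3 = 16
WM = 1353/16 = 84.5625

WM = 84.5625


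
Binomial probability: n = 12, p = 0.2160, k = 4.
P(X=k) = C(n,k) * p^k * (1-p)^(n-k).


C(12,4) = 495
p^4 = 0.002177
(1-p)^8 = 0.142734
P = 495 * 0.002177 * 0.142734 = 0.1538

P(X=4) = 0.1538


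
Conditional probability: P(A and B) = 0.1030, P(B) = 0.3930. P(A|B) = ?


P(A|B) = 0.1030/0.3930 = 0.2621

P(A|B) = 0.2621


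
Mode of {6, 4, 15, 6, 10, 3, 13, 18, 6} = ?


Frequencies: 3:1, 4:1, 6:3, 10:1, 13:1, 15:1, 18:1
Max frequency = 3
Mode = 6

Mode = 6


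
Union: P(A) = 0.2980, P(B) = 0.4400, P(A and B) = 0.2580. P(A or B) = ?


P(A∪B) = 0.2980 + 0.4400 - 0.2580
= 0.7380 - 0.2580
= 0.4800

P(A∪B) = 0.4800


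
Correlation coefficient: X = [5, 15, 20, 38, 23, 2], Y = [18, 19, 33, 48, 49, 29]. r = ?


Mean X = 17.1667, Mean Y = 32.6667
SD X = 11.964067, SD Y = 12.364825
Cov = 113.222222
r = 113.222222/(11.964067*12.364825) = 0.7654

r = 0.7654


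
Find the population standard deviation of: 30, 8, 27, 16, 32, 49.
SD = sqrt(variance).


Mean = 27.0000
Variance = 166.6667
SD = sqrt(166.6667) = 12.9099

SD = 12.9099


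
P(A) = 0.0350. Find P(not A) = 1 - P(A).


P(not A) = 1 - 0.0350 = 0.9650

P(not A) = 0.9650


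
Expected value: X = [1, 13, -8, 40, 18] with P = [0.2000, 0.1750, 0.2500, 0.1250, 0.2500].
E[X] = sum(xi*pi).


E[X] = 1*0.2000 + 13*0.1750 - 8*0.2500 + 40*0.1250 + 18*0.2500
= 0.2000 + 2.2750 - 2.0000 + 5.0000 + 4.5000
= 9.9750

E[X] = 9.9750


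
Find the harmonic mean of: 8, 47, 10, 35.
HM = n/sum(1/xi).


Sum of reciprocals = 1/8 + 1/47 + 1/10 + 1/35 = 0.274848
HM = 4/0.274848 = 14.5535

HM = 14.5535


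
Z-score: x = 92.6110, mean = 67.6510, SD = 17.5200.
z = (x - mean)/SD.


z = (92.6110 - 67.6510)/17.5200
= 24.9600/17.5200
= 1.4247

z = 1.4247


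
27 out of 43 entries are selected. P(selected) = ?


P = 27/43 = 0.6279

P = 0.6279


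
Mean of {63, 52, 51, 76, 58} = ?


Sum = 63 + 52 + 51 + 76 + 58 = 300
n = 5
Mean = 300/5 = 60.0000

Mean = 60.0000


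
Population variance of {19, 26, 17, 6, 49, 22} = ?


Mean = 23.1667
Squared deviations: 17.3611, 8.0278, 38.0278, 294.6944, 667.3611, 1.3611
Sum = 1026.8333
Variance = 1026.8333/6 = 171.1389

Variance = 171.1389


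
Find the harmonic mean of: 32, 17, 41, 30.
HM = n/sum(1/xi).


Sum of reciprocals = 1/32 + 1/17 + 1/41 + 1/30 = 0.147797
HM = 4/0.147797 = 27.0641

HM = 27.0641


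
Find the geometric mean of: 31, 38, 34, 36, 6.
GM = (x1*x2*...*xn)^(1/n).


Product = 31 × 38 × 34 × 36 × 6 = 8651232
GM = 8651232^(1/5) = 24.4014

GM = 24.4014


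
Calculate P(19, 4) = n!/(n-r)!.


P(19,4) = 19!/15!
= 121645100408832000/1307674368000
= 93024

P(19,4) = 93024


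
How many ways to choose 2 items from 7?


C(7,2) = 7!/(2! × 5!)
= 5040/(2 × 120)
= 21

C(7,2) = 21


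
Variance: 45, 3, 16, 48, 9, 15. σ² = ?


Mean = 22.6667
Squared deviations: 498.7778, 386.7778, 44.4444, 641.7778, 186.7778, 58.7778
Sum = 1817.3333
Variance = 1817.3333/6 = 302.8889

Variance = 302.8889


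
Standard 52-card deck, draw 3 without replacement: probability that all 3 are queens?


P(all queens) = (4/52) × (3/51) × (2/50)
= 0.0002

P = 0.0002


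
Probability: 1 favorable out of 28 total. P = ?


P = 1/28 = 0.0357

P = 0.0357


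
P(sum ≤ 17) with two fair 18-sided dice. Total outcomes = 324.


Total outcomes = 18×18 = 324
Favorable (sum ≤ 17): 136
P = 136/324 = 0.4198

P = 0.4198


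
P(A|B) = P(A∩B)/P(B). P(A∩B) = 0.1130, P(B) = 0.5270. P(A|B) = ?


P(A|B) = 0.1130/0.5270 = 0.2144

P(A|B) = 0.2144


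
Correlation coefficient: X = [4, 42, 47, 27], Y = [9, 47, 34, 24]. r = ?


Mean X = 30.0000, Mean Y = 28.5000
SD X = 16.718253, SD Y = 13.901439
Cov = 209.000000
r = 209.000000/(16.718253*13.901439) = 0.8993

r = 0.8993


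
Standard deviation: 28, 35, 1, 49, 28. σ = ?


Mean = 28.2000
Variance = 243.7600
SD = sqrt(243.7600) = 15.6128

SD = 15.6128


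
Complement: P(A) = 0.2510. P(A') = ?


P(not A) = 1 - 0.2510 = 0.7490

P(not A) = 0.7490


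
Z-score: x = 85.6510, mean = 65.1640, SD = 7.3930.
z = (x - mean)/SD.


z = (85.6510 - 65.1640)/7.3930
= 20.4870/7.3930
= 2.7711

z = 2.7711


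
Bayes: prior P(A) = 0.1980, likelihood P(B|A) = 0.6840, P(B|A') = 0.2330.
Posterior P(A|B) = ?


P(B) = P(B|A)*P(A) + P(B|A')*P(A')
= 0.6840*0.1980 + 0.2330*0.8020
= 0.135432 + 0.186866 = 0.322298
P(A|B) = 0.135432/0.322298 = 0.4202

P(A|B) = 0.4202


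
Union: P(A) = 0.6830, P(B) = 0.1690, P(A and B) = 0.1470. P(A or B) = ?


P(A∪B) = 0.6830 + 0.1690 - 0.1470
= 0.8520 - 0.1470
= 0.7050

P(A∪B) = 0.7050


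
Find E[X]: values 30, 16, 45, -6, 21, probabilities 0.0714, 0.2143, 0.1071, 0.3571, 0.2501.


E[X] = 30*0.0714 + 16*0.2143 + 45*0.1071 - 6*0.3571 + 21*0.2501
= 2.1420 + 3.4288 + 4.8195 - 2.1426 + 5.2521
= 13.4998

E[X] = 13.4998


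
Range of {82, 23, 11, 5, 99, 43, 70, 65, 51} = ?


Max = 99, Min = 5
Range = 99 - 5 = 94

Range = 94


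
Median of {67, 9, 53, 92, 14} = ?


Sorted: 9, 14, 53, 67, 92
n = 5 (odd)
Middle value = 53

Median = 53


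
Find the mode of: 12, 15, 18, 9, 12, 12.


Frequencies: 9:1, 12:3, 15:1, 18:1
Max frequency = 3
Mode = 12

Mode = 12


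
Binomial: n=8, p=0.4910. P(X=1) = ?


C(8,1) = 8
p^1 = 0.491000
(1-p)^7 = 0.008852
P = 8 * 0.491000 * 0.008852 = 0.0348

P(X=1) = 0.0348


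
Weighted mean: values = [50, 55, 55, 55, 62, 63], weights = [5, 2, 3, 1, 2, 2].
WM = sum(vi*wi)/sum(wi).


Numerator = 50*5 + 55*2 + 55*3 + 55*1 + 62*2 + 63*2 = 830
Denominator = 5 + 2 + 3 + 1 + 2 + 2 = 15
WM = 830/15 = 55.3333

WM = 55.3333


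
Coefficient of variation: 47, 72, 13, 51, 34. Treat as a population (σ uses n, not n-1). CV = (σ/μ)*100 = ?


Mean = 43.4000
SD = 19.4997
CV = (19.4997/43.4000)*100 = 44.9303%

CV = 44.9303%


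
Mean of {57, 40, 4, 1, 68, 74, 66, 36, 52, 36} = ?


Sum = 57 + 40 + 4 + 1 + 68 + 74 + 66 + 36 + 52 + 36 = 434
n = 10
Mean = 434/10 = 43.4000

Mean = 43.4000


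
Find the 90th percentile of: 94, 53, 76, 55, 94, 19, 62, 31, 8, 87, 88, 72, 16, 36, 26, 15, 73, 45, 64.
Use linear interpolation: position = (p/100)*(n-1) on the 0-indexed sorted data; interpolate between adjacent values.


Sorted: 8, 15, 16, 19, 26, 31, 36, 45, 53, 55, 62, 64, 72, 73, 76, 87, 88, 94, 94
n = 19
Index = 90/100 * 18 = 16.2000
Lower = data[16] = 88, Upper = data[17] = 94
P90 = 88 + 0.2000*(6) = 89.2000

P90 = 89.2000


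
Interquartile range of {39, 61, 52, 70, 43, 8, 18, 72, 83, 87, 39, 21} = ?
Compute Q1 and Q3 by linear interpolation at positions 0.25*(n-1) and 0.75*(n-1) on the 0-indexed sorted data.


Sorted: 8, 18, 21, 39, 39, 43, 52, 61, 70, 72, 83, 87
Q1 (25th %ile) = 34.5000
Q3 (75th %ile) = 70.5000
IQR = 70.5000 - 34.5000 = 36.0000

IQR = 36.0000


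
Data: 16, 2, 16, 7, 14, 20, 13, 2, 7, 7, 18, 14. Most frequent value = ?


Frequencies: 2:2, 7:3, 13:1, 14:2, 16:2, 18:1, 20:1
Max frequency = 3
Mode = 7

Mode = 7


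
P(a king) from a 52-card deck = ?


4 kings in 52 cards
P = 4/52 = 0.0769

P = 0.0769


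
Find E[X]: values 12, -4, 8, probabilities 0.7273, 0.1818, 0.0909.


E[X] = 12*0.7273 - 4*0.1818 + 8*0.0909
= 8.7276 - 0.7272 + 0.7272
= 8.7276

E[X] = 8.7276


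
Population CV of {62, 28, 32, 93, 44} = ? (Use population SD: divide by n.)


Mean = 51.8000
SD = 23.7521
CV = (23.7521/51.8000)*100 = 45.8534%

CV = 45.8534%


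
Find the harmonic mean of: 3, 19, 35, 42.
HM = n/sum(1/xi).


Sum of reciprocals = 1/3 + 1/19 + 1/35 + 1/42 = 0.438346
HM = 4/0.438346 = 9.1252

HM = 9.1252


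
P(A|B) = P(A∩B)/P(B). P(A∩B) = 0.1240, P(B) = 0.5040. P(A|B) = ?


P(A|B) = 0.1240/0.5040 = 0.2460

P(A|B) = 0.2460


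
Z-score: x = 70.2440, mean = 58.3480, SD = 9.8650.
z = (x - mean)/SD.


z = (70.2440 - 58.3480)/9.8650
= 11.8960/9.8650
= 1.2059

z = 1.2059


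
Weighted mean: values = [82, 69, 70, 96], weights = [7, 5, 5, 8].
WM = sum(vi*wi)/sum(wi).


Numerator = 82*7 + 69*5 + 70*5 + 96*8 = 2037
Denominator = 7 + 5 + 5 + 8 = 25
WM = 2037/25 = 81.4800

WM = 81.4800


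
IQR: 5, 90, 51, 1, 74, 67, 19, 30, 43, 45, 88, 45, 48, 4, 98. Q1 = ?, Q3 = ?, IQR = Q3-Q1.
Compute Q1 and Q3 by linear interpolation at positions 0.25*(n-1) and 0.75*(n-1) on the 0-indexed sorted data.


Sorted: 1, 4, 5, 19, 30, 43, 45, 45, 48, 51, 67, 74, 88, 90, 98
Q1 (25th %ile) = 24.5000
Q3 (75th %ile) = 70.5000
IQR = 70.5000 - 24.5000 = 46.0000

IQR = 46.0000


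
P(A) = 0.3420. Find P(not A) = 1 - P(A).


P(not A) = 1 - 0.3420 = 0.6580

P(not A) = 0.6580


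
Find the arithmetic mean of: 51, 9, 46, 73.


Sum = 51 + 9 + 46 + 73 = 179
n = 4
Mean = 179/4 = 44.7500

Mean = 44.7500


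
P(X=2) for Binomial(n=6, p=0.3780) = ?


C(6,2) = 15
p^2 = 0.142884
(1-p)^4 = 0.149679
P = 15 * 0.142884 * 0.149679 = 0.3208

P(X=2) = 0.3208


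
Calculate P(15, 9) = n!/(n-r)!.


P(15,9) = 15!/6!
= 1307674368000/720
= 1816214400

P(15,9) = 1816214400


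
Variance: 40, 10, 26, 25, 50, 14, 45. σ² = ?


Mean = 30.0000
Squared deviations: 100.0000, 400.0000, 16.0000, 25.0000, 400.0000, 256.0000, 225.0000
Sum = 1422.0000
Variance = 1422.0000/7 = 203.1429

Variance = 203.1429


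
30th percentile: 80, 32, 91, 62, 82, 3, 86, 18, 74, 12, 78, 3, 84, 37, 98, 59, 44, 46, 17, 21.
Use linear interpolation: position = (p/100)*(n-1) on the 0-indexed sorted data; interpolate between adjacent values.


Sorted: 3, 3, 12, 17, 18, 21, 32, 37, 44, 46, 59, 62, 74, 78, 80, 82, 84, 86, 91, 98
n = 20
Index = 30/100 * 19 = 5.7000
Lower = data[5] = 21, Upper = data[6] = 32
P30 = 21 + 0.7000*(11) = 28.7000

P30 = 28.7000


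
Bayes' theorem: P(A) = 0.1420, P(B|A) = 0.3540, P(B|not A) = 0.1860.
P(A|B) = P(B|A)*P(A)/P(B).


P(B) = P(B|A)*P(A) + P(B|A')*P(A')
= 0.3540*0.1420 + 0.1860*0.8580
= 0.050268 + 0.159588 = 0.209856
P(A|B) = 0.050268/0.209856 = 0.2395

P(A|B) = 0.2395


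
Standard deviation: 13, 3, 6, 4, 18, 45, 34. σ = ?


Mean = 17.5714
Variance = 224.8163
SD = sqrt(224.8163) = 14.9939

SD = 14.9939


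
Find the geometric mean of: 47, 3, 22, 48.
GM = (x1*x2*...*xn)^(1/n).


Product = 47 × 3 × 22 × 48 = 148896
GM = 148896^(1/4) = 19.6436

GM = 19.6436


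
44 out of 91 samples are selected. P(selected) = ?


P = 44/91 = 0.4835

P = 0.4835
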